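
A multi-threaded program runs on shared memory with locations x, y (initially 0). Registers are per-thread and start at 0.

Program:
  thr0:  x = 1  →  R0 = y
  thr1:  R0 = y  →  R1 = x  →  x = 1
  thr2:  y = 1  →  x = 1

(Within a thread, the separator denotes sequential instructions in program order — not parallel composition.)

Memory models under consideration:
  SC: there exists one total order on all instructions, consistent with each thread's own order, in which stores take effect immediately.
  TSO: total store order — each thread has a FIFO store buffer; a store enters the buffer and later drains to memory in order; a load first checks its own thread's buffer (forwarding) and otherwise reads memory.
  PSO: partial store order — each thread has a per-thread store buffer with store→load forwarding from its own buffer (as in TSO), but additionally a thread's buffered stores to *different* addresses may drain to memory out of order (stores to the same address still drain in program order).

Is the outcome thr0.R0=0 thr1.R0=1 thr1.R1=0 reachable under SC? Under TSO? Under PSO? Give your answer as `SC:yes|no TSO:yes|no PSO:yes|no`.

outcome vector order: (thr0.R0,thr1.R0,thr1.R1)
SC: 7 outcomes — {0/0/0, 0/0/1, 0/1/1, 1/0/0, 1/0/1, 1/1/0, 1/1/1}
TSO: 8 outcomes — {0/0/0, 0/0/1, 0/1/0, 0/1/1, 1/0/0, 1/0/1, 1/1/0, 1/1/1}
PSO: 8 outcomes — {0/0/0, 0/0/1, 0/1/0, 0/1/1, 1/0/0, 1/0/1, 1/1/0, 1/1/1}
target 0/1/0 ∈ {TSO,PSO}

SC:no TSO:yes PSO:yes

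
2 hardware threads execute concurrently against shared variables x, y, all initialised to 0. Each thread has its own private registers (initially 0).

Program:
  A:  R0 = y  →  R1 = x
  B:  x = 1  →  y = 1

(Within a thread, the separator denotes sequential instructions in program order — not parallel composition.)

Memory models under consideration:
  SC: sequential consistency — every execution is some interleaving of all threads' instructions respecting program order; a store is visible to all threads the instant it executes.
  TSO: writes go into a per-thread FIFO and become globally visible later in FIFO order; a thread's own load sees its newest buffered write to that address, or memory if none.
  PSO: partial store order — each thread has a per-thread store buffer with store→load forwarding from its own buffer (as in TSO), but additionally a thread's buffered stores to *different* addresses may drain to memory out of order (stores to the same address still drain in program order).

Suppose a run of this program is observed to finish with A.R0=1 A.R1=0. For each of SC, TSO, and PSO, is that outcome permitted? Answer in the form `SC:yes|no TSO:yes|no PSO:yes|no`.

SC:no TSO:no PSO:yes

outcome vector order: (A.R0,A.R1)
[SC] allowed = {00 01 11}
[TSO] allowed = {00 01 11}
[PSO] allowed = {00 01 10 11}
target 10 ∈ {PSO}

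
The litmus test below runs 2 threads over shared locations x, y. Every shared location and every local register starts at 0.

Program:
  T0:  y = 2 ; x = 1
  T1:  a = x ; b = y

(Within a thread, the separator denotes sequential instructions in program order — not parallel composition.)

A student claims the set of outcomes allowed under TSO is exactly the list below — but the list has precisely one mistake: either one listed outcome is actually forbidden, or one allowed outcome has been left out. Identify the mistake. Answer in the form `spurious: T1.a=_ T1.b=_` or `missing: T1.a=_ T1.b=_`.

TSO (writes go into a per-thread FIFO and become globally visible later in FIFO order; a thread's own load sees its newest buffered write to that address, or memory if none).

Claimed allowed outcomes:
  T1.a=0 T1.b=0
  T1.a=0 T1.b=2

outcome vector order: (T1.a,T1.b)
TSO (3): 00; 02; 12
TSO∖claimed = {12}

missing: T1.a=1 T1.b=2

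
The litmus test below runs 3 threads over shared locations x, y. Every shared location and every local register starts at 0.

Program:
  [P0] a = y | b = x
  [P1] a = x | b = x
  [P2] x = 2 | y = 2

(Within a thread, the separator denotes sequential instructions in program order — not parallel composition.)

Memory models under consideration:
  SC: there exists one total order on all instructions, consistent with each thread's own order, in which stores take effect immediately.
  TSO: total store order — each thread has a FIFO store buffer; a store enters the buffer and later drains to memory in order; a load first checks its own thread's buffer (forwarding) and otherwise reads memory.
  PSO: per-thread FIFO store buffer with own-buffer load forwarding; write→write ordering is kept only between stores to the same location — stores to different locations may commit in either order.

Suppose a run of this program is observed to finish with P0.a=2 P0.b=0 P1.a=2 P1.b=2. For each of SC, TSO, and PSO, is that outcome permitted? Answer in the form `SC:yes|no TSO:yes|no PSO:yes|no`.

SC:no TSO:no PSO:yes

outcome vector order: (P0.a,P0.b,P1.a,P1.b)
[SC] allowed = {(0,0,0,0), (0,0,0,2), (0,0,2,2), (0,2,0,0), (0,2,0,2), (0,2,2,2), (2,2,0,0), (2,2,0,2), (2,2,2,2)}
[TSO] allowed = {(0,0,0,0), (0,0,0,2), (0,0,2,2), (0,2,0,0), (0,2,0,2), (0,2,2,2), (2,2,0,0), (2,2,0,2), (2,2,2,2)}
[PSO] allowed = {(0,0,0,0), (0,0,0,2), (0,0,2,2), (0,2,0,0), (0,2,0,2), (0,2,2,2), (2,0,0,0), (2,0,0,2), (2,0,2,2), (2,2,0,0), (2,2,0,2), (2,2,2,2)}
target (2,0,2,2) ∈ {PSO}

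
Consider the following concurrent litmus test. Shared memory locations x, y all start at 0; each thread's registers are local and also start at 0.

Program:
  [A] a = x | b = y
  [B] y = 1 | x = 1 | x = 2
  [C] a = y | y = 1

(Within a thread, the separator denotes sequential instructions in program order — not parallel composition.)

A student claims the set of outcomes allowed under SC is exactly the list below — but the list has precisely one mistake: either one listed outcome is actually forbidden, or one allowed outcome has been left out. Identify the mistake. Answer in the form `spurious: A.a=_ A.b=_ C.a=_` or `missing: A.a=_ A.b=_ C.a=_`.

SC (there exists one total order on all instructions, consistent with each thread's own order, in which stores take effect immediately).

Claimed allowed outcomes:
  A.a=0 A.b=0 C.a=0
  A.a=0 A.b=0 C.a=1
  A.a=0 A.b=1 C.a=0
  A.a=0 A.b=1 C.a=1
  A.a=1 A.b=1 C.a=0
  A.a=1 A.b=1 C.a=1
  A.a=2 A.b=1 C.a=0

outcome vector order: (A.a,A.b,C.a)
SC (8): <0 0 0>; <0 0 1>; <0 1 0>; <0 1 1>; <1 1 0>; <1 1 1>; <2 1 0>; <2 1 1>
SC∖claimed = {<2 1 1>}

missing: A.a=2 A.b=1 C.a=1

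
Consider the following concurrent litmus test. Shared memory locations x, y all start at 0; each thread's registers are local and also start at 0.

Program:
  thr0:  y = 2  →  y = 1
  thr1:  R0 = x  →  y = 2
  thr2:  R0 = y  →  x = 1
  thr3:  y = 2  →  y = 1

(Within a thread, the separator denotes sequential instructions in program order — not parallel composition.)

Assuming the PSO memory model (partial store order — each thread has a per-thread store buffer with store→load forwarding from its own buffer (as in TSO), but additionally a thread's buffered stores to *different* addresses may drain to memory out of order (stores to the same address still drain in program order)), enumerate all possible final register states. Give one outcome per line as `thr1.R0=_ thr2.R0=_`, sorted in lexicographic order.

outcome vector order: (thr1.R0,thr2.R0)
|PSO outcomes| = 6

thr1.R0=0 thr2.R0=0
thr1.R0=0 thr2.R0=1
thr1.R0=0 thr2.R0=2
thr1.R0=1 thr2.R0=0
thr1.R0=1 thr2.R0=1
thr1.R0=1 thr2.R0=2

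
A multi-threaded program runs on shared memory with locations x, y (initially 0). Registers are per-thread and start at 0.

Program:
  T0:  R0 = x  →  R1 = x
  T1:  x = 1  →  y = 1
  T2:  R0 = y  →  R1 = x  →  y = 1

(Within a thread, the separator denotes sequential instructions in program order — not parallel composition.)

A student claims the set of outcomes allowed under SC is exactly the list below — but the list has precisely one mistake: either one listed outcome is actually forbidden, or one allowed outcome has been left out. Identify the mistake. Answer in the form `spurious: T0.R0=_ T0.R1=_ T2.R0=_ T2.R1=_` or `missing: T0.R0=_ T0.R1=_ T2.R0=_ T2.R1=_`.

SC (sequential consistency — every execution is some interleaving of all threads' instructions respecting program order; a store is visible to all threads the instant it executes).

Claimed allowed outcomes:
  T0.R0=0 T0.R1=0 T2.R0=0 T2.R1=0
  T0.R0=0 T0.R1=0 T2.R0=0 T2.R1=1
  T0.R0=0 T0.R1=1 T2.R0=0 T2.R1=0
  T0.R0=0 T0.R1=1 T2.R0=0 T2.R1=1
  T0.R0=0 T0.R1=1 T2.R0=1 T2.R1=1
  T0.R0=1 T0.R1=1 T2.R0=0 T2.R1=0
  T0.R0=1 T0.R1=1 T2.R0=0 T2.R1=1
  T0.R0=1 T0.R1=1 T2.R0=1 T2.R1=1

outcome vector order: (T0.R0,T0.R1,T2.R0,T2.R1)
[SC] allowed = {<0 0 0 0>; <0 0 0 1>; <0 0 1 1>; <0 1 0 0>; <0 1 0 1>; <0 1 1 1>; <1 1 0 0>; <1 1 0 1>; <1 1 1 1>}
SC∖claimed = {<0 0 1 1>}

missing: T0.R0=0 T0.R1=0 T2.R0=1 T2.R1=1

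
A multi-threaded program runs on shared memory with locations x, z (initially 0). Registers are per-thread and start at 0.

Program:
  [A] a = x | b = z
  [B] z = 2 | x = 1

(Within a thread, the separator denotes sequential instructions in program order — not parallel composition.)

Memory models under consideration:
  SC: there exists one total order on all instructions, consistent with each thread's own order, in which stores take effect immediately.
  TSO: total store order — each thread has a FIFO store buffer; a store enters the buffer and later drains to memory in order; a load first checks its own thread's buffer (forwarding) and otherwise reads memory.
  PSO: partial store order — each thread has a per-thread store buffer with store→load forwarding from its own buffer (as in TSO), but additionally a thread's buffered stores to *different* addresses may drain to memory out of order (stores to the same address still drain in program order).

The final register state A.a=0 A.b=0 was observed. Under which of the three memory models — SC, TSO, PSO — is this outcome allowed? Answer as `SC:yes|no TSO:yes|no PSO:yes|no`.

outcome vector order: (A.a,A.b)
under SC → <0 0> <0 2> <1 2>
under TSO → <0 0> <0 2> <1 2>
under PSO → <0 0> <0 2> <1 0> <1 2>
target <0 0> ∈ {SC,TSO,PSO}

SC:yes TSO:yes PSO:yes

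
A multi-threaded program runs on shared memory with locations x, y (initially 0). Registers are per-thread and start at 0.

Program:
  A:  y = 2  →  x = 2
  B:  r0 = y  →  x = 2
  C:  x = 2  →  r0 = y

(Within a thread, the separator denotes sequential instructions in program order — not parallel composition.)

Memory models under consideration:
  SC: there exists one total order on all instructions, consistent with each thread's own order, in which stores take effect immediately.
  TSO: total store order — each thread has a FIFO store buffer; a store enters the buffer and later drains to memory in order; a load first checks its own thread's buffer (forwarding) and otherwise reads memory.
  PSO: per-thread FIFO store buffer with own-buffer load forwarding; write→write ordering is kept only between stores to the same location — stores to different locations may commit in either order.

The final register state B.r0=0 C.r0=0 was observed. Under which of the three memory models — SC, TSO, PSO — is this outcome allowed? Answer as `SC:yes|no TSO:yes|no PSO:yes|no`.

SC:yes TSO:yes PSO:yes

outcome vector order: (B.r0,C.r0)
SC: 4 outcomes — {<0 0>, <0 2>, <2 0>, <2 2>}
TSO: 4 outcomes — {<0 0>, <0 2>, <2 0>, <2 2>}
PSO: 4 outcomes — {<0 0>, <0 2>, <2 0>, <2 2>}
target <0 0> ∈ {SC,TSO,PSO}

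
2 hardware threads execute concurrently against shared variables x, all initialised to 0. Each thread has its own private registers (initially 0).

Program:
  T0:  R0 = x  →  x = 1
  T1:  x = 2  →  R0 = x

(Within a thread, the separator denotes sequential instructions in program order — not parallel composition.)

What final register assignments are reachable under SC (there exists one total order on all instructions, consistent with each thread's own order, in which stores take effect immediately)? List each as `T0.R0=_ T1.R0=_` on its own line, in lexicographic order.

T0.R0=0 T1.R0=1
T0.R0=0 T1.R0=2
T0.R0=2 T1.R0=1
T0.R0=2 T1.R0=2

outcome vector order: (T0.R0,T1.R0)
|SC outcomes| = 4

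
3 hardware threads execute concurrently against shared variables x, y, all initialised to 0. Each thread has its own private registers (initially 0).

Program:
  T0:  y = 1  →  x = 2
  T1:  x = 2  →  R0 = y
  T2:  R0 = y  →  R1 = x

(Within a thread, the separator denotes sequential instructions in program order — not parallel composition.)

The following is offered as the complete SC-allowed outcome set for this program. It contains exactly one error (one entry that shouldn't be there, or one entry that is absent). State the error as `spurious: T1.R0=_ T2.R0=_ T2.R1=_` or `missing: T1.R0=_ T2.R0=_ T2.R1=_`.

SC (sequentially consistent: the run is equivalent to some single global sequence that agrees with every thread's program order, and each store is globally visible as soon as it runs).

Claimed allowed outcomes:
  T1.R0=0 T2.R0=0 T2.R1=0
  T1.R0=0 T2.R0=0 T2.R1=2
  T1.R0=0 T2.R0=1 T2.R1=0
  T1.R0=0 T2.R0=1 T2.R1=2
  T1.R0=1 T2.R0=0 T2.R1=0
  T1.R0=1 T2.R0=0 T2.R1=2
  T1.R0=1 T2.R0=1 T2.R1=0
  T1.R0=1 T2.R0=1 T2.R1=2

spurious: T1.R0=0 T2.R0=1 T2.R1=0

outcome vector order: (T1.R0,T2.R0,T2.R1)
SC: 7 outcomes — {(0,0,0); (0,0,2); (0,1,2); (1,0,0); (1,0,2); (1,1,0); (1,1,2)}
claimed∖SC = {(0,1,0)}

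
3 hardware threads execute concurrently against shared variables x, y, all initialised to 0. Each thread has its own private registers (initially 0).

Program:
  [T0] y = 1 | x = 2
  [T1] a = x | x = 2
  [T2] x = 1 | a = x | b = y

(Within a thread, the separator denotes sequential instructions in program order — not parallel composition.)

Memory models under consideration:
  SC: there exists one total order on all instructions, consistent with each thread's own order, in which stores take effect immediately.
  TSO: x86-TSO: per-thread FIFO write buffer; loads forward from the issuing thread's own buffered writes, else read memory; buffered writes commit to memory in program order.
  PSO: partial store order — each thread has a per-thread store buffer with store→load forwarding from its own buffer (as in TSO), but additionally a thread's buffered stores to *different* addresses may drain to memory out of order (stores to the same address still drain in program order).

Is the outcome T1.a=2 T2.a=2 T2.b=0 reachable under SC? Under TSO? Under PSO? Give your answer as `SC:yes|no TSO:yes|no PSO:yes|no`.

outcome vector order: (T1.a,T2.a,T2.b)
[SC] allowed = {010, 011, 020, 021, 110, 111, 120, 121, 210, 211, 221}
[TSO] allowed = {010, 011, 020, 021, 110, 111, 120, 121, 210, 211, 221}
[PSO] allowed = {010, 011, 020, 021, 110, 111, 120, 121, 210, 211, 220, 221}
target 220 ∈ {PSO}

SC:no TSO:no PSO:yes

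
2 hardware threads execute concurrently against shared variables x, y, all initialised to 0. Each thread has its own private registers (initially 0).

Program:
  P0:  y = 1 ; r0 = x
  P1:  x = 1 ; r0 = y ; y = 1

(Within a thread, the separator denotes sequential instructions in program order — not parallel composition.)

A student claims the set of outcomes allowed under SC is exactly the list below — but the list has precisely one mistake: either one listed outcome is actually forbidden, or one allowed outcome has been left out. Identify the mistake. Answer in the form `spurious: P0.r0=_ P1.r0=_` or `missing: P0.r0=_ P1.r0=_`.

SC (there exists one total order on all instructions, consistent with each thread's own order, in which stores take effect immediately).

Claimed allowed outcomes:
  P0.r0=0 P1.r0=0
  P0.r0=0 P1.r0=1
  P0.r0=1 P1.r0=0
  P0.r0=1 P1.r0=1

outcome vector order: (P0.r0,P1.r0)
SC: 3 outcomes — {0/1; 1/0; 1/1}
claimed∖SC = {0/0}

spurious: P0.r0=0 P1.r0=0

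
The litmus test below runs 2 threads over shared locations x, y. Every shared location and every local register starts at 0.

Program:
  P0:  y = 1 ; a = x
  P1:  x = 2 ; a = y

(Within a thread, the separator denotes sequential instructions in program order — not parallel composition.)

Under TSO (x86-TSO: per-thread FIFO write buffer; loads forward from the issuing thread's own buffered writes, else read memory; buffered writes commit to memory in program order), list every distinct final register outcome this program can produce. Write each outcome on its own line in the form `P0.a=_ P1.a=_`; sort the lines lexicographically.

outcome vector order: (P0.a,P1.a)
|TSO outcomes| = 4

P0.a=0 P1.a=0
P0.a=0 P1.a=1
P0.a=2 P1.a=0
P0.a=2 P1.a=1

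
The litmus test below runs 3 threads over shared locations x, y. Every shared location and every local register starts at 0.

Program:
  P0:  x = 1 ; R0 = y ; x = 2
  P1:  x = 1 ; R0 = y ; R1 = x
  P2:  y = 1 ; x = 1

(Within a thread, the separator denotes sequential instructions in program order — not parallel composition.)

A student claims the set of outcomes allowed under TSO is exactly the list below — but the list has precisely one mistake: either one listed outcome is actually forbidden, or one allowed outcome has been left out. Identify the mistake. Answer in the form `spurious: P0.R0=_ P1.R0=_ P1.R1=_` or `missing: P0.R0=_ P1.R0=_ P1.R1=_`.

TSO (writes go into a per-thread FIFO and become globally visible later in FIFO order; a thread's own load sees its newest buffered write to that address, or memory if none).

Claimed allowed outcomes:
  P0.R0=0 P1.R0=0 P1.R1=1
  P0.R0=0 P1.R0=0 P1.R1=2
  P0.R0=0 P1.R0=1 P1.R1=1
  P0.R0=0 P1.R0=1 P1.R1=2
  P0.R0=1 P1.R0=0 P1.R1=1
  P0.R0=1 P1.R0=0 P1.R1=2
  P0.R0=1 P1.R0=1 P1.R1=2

outcome vector order: (P0.R0,P1.R0,P1.R1)
TSO: 8 outcomes — {0/0/1 0/0/2 0/1/1 0/1/2 1/0/1 1/0/2 1/1/1 1/1/2}
TSO∖claimed = {1/1/1}

missing: P0.R0=1 P1.R0=1 P1.R1=1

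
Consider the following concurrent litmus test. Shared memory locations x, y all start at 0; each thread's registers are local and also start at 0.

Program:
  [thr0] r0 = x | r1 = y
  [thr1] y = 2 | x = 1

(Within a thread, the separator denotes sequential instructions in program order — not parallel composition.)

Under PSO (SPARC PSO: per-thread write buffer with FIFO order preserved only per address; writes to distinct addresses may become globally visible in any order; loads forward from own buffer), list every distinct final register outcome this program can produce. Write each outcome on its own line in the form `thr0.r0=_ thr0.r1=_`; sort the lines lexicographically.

thr0.r0=0 thr0.r1=0
thr0.r0=0 thr0.r1=2
thr0.r0=1 thr0.r1=0
thr0.r0=1 thr0.r1=2

outcome vector order: (thr0.r0,thr0.r1)
|PSO outcomes| = 4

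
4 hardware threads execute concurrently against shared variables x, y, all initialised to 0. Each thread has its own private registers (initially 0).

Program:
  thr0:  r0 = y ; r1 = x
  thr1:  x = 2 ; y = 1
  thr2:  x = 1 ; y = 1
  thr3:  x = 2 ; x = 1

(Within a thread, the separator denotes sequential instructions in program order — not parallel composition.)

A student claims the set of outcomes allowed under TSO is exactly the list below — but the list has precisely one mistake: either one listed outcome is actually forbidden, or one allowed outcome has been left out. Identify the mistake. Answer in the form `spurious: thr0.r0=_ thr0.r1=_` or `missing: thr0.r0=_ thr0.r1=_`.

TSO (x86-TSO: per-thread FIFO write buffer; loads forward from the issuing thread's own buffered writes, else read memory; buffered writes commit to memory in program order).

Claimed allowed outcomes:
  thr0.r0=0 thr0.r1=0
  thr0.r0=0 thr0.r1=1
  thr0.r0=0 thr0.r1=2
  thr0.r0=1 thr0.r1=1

outcome vector order: (thr0.r0,thr0.r1)
TSO: 5 outcomes — {0/0, 0/1, 0/2, 1/1, 1/2}
TSO∖claimed = {1/2}

missing: thr0.r0=1 thr0.r1=2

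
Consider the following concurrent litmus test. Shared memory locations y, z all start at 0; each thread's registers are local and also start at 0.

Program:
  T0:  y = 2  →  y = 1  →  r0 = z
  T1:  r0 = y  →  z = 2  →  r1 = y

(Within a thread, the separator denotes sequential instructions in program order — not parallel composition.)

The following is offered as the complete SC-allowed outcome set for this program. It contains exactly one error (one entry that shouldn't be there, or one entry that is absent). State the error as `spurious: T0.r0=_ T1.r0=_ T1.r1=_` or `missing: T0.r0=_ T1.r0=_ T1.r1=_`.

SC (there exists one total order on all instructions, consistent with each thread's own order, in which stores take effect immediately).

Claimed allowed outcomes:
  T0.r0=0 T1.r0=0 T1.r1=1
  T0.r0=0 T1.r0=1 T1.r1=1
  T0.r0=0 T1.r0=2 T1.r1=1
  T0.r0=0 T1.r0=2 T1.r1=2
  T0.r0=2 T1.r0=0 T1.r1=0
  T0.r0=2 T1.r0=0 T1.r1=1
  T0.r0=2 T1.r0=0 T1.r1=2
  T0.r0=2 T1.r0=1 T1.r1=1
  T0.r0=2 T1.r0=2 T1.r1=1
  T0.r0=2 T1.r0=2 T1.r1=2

outcome vector order: (T0.r0,T1.r0,T1.r1)
SC (9): <0 0 1>; <0 1 1>; <0 2 1>; <2 0 0>; <2 0 1>; <2 0 2>; <2 1 1>; <2 2 1>; <2 2 2>
claimed∖SC = {<0 2 2>}

spurious: T0.r0=0 T1.r0=2 T1.r1=2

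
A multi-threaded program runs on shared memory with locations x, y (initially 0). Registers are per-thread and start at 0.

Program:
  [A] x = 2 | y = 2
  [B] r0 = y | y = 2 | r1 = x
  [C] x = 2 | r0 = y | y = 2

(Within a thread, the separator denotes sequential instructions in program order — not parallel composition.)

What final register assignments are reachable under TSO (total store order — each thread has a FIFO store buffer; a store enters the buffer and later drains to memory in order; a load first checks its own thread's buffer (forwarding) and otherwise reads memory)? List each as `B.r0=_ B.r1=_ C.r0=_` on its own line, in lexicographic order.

B.r0=0 B.r1=0 C.r0=0
B.r0=0 B.r1=0 C.r0=2
B.r0=0 B.r1=2 C.r0=0
B.r0=0 B.r1=2 C.r0=2
B.r0=2 B.r1=2 C.r0=0
B.r0=2 B.r1=2 C.r0=2

outcome vector order: (B.r0,B.r1,C.r0)
|TSO outcomes| = 6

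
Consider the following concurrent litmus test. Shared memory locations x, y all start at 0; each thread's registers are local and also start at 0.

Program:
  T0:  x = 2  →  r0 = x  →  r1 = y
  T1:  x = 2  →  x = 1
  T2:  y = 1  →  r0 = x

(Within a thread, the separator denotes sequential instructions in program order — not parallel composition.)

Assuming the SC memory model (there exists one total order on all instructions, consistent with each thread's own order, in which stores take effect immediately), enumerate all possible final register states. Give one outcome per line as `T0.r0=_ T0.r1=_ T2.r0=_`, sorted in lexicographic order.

T0.r0=1 T0.r1=0 T2.r0=1
T0.r0=1 T0.r1=1 T2.r0=0
T0.r0=1 T0.r1=1 T2.r0=1
T0.r0=1 T0.r1=1 T2.r0=2
T0.r0=2 T0.r1=0 T2.r0=1
T0.r0=2 T0.r1=0 T2.r0=2
T0.r0=2 T0.r1=1 T2.r0=0
T0.r0=2 T0.r1=1 T2.r0=1
T0.r0=2 T0.r1=1 T2.r0=2

outcome vector order: (T0.r0,T0.r1,T2.r0)
|SC outcomes| = 9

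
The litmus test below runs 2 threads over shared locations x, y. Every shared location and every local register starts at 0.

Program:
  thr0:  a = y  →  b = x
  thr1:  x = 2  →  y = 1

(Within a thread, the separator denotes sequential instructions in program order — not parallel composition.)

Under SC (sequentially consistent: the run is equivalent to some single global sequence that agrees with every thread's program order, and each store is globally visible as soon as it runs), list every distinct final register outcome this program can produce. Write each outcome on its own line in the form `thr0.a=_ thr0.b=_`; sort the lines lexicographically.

thr0.a=0 thr0.b=0
thr0.a=0 thr0.b=2
thr0.a=1 thr0.b=2

outcome vector order: (thr0.a,thr0.b)
|SC outcomes| = 3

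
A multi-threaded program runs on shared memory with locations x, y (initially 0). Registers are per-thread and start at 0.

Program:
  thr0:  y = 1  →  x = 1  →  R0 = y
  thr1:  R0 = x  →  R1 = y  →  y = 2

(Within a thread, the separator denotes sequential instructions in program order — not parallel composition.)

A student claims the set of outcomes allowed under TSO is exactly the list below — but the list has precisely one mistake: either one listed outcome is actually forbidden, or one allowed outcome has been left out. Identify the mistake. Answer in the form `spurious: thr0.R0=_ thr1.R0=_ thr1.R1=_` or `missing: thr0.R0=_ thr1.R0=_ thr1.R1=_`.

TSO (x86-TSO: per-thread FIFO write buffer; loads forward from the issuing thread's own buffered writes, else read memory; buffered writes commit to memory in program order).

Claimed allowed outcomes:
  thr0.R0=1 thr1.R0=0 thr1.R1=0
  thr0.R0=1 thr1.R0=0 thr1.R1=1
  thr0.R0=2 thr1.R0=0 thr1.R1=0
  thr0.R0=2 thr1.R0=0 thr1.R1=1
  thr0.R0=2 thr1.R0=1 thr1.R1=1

outcome vector order: (thr0.R0,thr1.R0,thr1.R1)
[TSO] allowed = {<1 0 0> <1 0 1> <1 1 1> <2 0 0> <2 0 1> <2 1 1>}
TSO∖claimed = {<1 1 1>}

missing: thr0.R0=1 thr1.R0=1 thr1.R1=1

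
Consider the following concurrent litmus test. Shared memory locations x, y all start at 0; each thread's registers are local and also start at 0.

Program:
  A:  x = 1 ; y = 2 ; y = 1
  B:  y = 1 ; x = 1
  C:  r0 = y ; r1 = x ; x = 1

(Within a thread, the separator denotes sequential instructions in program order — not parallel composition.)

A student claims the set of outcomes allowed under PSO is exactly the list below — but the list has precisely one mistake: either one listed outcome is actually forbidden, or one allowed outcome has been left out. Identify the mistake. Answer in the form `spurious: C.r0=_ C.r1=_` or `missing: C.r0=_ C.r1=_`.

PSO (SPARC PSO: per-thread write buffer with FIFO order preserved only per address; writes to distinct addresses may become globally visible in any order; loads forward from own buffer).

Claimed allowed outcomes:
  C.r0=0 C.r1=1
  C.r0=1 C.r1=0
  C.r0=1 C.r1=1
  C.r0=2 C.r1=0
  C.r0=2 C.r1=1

missing: C.r0=0 C.r1=0

outcome vector order: (C.r0,C.r1)
PSO (6): 0/0; 0/1; 1/0; 1/1; 2/0; 2/1
PSO∖claimed = {0/0}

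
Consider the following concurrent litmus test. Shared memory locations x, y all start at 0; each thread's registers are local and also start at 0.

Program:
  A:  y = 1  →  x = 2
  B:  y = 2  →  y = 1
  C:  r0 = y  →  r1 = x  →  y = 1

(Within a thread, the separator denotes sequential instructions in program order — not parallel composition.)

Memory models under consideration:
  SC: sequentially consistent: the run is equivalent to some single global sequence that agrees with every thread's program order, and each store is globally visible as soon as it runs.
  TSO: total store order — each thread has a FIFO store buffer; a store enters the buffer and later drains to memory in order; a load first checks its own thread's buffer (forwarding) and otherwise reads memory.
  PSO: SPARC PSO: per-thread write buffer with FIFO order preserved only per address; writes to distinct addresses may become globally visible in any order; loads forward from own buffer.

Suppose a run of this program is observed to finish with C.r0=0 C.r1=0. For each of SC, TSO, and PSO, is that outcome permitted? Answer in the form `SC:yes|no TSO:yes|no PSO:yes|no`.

outcome vector order: (C.r0,C.r1)
[SC] allowed = {00, 02, 10, 12, 20, 22}
[TSO] allowed = {00, 02, 10, 12, 20, 22}
[PSO] allowed = {00, 02, 10, 12, 20, 22}
target 00 ∈ {SC,TSO,PSO}

SC:yes TSO:yes PSO:yes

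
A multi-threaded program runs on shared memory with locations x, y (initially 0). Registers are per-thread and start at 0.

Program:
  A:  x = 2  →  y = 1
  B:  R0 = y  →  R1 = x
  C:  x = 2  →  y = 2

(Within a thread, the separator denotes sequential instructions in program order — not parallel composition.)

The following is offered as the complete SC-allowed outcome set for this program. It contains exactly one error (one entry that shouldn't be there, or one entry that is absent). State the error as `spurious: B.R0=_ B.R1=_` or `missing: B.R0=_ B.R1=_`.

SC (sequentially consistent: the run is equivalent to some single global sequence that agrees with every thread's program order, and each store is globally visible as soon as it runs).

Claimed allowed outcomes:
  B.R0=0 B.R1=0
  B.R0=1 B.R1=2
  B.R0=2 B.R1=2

outcome vector order: (B.R0,B.R1)
under SC → 00 02 12 22
SC∖claimed = {02}

missing: B.R0=0 B.R1=2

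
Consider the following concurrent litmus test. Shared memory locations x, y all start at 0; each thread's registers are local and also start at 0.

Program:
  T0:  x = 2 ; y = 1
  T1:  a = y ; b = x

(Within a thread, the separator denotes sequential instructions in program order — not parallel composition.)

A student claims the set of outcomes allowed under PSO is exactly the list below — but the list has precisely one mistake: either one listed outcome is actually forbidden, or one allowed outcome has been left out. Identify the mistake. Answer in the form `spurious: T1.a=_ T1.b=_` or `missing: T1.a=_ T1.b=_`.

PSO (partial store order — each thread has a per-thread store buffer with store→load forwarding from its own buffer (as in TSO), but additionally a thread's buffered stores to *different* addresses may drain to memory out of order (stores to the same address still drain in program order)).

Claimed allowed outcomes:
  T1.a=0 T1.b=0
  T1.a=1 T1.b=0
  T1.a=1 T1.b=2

outcome vector order: (T1.a,T1.b)
PSO (4): 00, 02, 10, 12
PSO∖claimed = {02}

missing: T1.a=0 T1.b=2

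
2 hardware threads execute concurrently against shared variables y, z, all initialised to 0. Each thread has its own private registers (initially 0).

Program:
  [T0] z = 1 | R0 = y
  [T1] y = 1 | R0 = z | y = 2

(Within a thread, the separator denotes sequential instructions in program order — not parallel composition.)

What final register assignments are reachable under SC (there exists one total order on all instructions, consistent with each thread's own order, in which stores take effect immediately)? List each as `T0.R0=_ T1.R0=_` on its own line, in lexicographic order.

outcome vector order: (T0.R0,T1.R0)
|SC outcomes| = 5

T0.R0=0 T1.R0=1
T0.R0=1 T1.R0=0
T0.R0=1 T1.R0=1
T0.R0=2 T1.R0=0
T0.R0=2 T1.R0=1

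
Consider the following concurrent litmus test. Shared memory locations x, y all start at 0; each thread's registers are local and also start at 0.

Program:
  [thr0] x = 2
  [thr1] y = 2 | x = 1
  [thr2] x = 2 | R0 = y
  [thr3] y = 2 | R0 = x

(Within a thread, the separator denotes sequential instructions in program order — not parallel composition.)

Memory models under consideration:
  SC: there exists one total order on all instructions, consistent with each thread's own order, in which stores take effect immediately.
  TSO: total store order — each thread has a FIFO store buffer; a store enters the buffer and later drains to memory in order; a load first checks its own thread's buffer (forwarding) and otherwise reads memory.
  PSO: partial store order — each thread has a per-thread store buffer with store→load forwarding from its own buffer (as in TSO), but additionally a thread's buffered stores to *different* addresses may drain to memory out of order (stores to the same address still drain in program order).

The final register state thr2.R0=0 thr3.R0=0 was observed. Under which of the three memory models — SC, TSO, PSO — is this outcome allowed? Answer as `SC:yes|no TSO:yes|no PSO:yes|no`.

SC:no TSO:yes PSO:yes

outcome vector order: (thr2.R0,thr3.R0)
SC (5): <0 1>; <0 2>; <2 0>; <2 1>; <2 2>
TSO (6): <0 0>; <0 1>; <0 2>; <2 0>; <2 1>; <2 2>
PSO (6): <0 0>; <0 1>; <0 2>; <2 0>; <2 1>; <2 2>
target <0 0> ∈ {TSO,PSO}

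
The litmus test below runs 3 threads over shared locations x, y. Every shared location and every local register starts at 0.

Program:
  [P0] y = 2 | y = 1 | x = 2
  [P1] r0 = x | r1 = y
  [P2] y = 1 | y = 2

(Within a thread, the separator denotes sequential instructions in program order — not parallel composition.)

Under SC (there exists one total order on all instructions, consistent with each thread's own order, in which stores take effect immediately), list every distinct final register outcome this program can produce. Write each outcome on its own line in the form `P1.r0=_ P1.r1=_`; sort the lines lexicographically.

outcome vector order: (P1.r0,P1.r1)
|SC outcomes| = 5

P1.r0=0 P1.r1=0
P1.r0=0 P1.r1=1
P1.r0=0 P1.r1=2
P1.r0=2 P1.r1=1
P1.r0=2 P1.r1=2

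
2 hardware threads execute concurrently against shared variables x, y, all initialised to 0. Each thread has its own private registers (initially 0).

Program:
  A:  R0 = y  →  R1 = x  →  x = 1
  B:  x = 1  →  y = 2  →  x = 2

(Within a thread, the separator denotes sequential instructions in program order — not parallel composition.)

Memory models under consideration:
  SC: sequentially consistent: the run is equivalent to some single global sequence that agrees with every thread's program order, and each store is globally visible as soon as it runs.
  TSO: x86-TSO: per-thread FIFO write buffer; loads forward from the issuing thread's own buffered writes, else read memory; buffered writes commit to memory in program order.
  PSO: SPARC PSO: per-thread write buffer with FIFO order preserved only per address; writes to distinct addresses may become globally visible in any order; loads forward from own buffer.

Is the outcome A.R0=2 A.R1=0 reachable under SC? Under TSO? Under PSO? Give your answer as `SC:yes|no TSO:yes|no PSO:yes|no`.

SC:no TSO:no PSO:yes

outcome vector order: (A.R0,A.R1)
[SC] allowed = {<0 0>, <0 1>, <0 2>, <2 1>, <2 2>}
[TSO] allowed = {<0 0>, <0 1>, <0 2>, <2 1>, <2 2>}
[PSO] allowed = {<0 0>, <0 1>, <0 2>, <2 0>, <2 1>, <2 2>}
target <2 0> ∈ {PSO}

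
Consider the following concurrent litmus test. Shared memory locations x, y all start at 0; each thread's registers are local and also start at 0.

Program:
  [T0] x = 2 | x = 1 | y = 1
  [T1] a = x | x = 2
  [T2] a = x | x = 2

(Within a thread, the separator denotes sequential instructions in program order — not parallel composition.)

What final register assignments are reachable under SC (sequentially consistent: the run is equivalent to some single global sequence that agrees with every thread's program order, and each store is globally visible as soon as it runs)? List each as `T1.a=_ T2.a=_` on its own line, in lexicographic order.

outcome vector order: (T1.a,T2.a)
|SC outcomes| = 9

T1.a=0 T2.a=0
T1.a=0 T2.a=1
T1.a=0 T2.a=2
T1.a=1 T2.a=0
T1.a=1 T2.a=1
T1.a=1 T2.a=2
T1.a=2 T2.a=0
T1.a=2 T2.a=1
T1.a=2 T2.a=2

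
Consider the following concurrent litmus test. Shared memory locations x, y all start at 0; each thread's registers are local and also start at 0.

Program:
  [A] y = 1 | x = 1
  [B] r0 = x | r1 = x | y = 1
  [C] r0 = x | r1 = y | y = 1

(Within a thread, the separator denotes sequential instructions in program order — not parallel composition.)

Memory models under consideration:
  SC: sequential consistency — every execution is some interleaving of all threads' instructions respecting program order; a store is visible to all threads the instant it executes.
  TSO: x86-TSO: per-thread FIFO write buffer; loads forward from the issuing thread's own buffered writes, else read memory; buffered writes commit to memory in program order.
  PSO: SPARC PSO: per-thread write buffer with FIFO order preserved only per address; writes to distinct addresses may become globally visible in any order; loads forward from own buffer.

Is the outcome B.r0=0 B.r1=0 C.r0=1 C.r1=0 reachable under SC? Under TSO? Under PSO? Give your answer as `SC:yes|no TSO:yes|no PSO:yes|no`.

outcome vector order: (B.r0,B.r1,C.r0,C.r1)
[SC] allowed = {<0 0 0 0>; <0 0 0 1>; <0 0 1 1>; <0 1 0 0>; <0 1 0 1>; <0 1 1 1>; <1 1 0 0>; <1 1 0 1>; <1 1 1 1>}
[TSO] allowed = {<0 0 0 0>; <0 0 0 1>; <0 0 1 1>; <0 1 0 0>; <0 1 0 1>; <0 1 1 1>; <1 1 0 0>; <1 1 0 1>; <1 1 1 1>}
[PSO] allowed = {<0 0 0 0>; <0 0 0 1>; <0 0 1 0>; <0 0 1 1>; <0 1 0 0>; <0 1 0 1>; <0 1 1 0>; <0 1 1 1>; <1 1 0 0>; <1 1 0 1>; <1 1 1 0>; <1 1 1 1>}
target <0 0 1 0> ∈ {PSO}

SC:no TSO:no PSO:yes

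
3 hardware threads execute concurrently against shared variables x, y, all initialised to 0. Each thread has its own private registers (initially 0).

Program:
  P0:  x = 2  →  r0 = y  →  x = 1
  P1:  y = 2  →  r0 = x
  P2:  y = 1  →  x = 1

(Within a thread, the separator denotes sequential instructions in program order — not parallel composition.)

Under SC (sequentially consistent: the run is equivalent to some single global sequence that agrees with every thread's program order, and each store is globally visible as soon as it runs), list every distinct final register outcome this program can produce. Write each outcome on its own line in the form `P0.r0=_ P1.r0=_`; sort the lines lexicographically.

outcome vector order: (P0.r0,P1.r0)
|SC outcomes| = 8

P0.r0=0 P1.r0=1
P0.r0=0 P1.r0=2
P0.r0=1 P1.r0=0
P0.r0=1 P1.r0=1
P0.r0=1 P1.r0=2
P0.r0=2 P1.r0=0
P0.r0=2 P1.r0=1
P0.r0=2 P1.r0=2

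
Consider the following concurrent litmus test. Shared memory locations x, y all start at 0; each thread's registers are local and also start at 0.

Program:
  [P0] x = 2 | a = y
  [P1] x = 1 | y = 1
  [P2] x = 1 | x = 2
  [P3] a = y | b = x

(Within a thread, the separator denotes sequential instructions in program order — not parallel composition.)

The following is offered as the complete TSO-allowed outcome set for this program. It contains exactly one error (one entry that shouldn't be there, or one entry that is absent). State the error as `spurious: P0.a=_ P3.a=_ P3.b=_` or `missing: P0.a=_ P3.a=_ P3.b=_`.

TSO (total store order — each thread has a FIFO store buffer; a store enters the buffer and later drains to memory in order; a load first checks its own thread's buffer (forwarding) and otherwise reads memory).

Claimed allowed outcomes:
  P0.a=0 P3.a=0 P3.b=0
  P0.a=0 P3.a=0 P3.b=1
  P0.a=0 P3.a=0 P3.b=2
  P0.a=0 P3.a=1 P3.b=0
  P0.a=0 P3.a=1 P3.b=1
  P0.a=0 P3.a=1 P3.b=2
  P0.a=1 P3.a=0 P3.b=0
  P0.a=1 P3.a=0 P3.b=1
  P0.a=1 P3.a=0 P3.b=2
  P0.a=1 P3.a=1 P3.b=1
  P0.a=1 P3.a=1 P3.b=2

outcome vector order: (P0.a,P3.a,P3.b)
TSO (10): <0 0 0>; <0 0 1>; <0 0 2>; <0 1 1>; <0 1 2>; <1 0 0>; <1 0 1>; <1 0 2>; <1 1 1>; <1 1 2>
claimed∖TSO = {<0 1 0>}

spurious: P0.a=0 P3.a=1 P3.b=0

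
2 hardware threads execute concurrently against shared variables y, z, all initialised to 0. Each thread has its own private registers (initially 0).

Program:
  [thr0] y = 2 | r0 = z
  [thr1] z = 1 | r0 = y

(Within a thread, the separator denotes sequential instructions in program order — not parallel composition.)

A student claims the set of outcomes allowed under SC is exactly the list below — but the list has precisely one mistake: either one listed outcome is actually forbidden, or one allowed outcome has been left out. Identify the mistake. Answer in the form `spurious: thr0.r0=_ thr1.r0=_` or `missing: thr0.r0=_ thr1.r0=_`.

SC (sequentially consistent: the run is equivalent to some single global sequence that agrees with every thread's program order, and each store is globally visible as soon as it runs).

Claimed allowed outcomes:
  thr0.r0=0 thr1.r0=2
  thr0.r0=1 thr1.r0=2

outcome vector order: (thr0.r0,thr1.r0)
[SC] allowed = {0/2, 1/0, 1/2}
SC∖claimed = {1/0}

missing: thr0.r0=1 thr1.r0=0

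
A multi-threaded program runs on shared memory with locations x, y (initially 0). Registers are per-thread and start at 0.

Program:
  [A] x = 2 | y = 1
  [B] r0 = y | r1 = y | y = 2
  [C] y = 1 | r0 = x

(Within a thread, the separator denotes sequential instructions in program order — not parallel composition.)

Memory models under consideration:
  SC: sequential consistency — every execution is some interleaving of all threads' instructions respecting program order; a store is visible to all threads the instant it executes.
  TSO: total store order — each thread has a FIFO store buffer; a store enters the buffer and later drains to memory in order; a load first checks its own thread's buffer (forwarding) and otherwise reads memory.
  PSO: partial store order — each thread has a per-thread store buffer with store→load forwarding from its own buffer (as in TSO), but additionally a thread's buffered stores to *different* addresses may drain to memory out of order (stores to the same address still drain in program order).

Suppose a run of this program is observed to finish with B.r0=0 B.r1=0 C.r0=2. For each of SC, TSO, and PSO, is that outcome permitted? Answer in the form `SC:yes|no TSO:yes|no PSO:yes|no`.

outcome vector order: (B.r0,B.r1,C.r0)
[SC] allowed = {000, 002, 010, 012, 110, 112}
[TSO] allowed = {000, 002, 010, 012, 110, 112}
[PSO] allowed = {000, 002, 010, 012, 110, 112}
target 002 ∈ {SC,TSO,PSO}

SC:yes TSO:yes PSO:yes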